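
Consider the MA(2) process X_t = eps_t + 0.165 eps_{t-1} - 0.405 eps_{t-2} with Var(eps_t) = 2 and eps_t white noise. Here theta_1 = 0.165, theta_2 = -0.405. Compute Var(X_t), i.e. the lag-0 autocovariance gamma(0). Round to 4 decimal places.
\gamma(0) = 2.3825

For an MA(q) process X_t = eps_t + sum_i theta_i eps_{t-i} with
Var(eps_t) = sigma^2, the variance is
  gamma(0) = sigma^2 * (1 + sum_i theta_i^2).
  sum_i theta_i^2 = (0.165)^2 + (-0.405)^2 = 0.027225 + 0.164025 = 0.19125.
  gamma(0) = 2 * (1 + 0.19125) = 2 * 1.19125 = 2.3825.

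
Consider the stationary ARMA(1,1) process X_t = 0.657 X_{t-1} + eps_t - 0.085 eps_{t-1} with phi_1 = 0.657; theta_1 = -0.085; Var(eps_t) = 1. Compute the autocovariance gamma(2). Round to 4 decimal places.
\gamma(2) = 0.6243

Multiply the model equation by X_{t-k} and take expectations. With theta_0 = psi_0 = 1 and psi_j the MA(infinity) weights, this gives
  gamma(k) - sum_i phi_i gamma(k-i) = c_k,
  c_k = sigma^2 * sum_{j=k..q} theta_j psi_{j-k}   (c_k = 0 for k > q),
using gamma(-m) = gamma(m).
psi-weights needed (psi_j = theta_j + sum_i phi_i psi_{j-i}):
  psi_1 = theta_1 + phi_1 = -0.085 + (0.657) = 0.572
Right-hand sides:
  c_0 = sigma^2 (1 + theta_1 psi_1) = 1 * (1 + (-0.085)(0.572)) = 1 * 0.95138 = 0.95138
  c_1 = sigma^2 theta_1 = 1 * (-0.085) = -0.085
  c_2 = 0
Equations for k = 0 and k = 1 (AR order 1):
  gamma(0) = phi_1 gamma(1) + c_0
  gamma(1) = phi_1 gamma(0) + c_1
Substituting the second into the first: gamma(0) (1 - phi_1^2) = c_0 + phi_1 c_1, so
  gamma(0) = (c_0 + phi_1 c_1) / (1 - phi_1^2) = (0.95138 + (0.657)(-0.085)) / (1 - (0.657)^2) = 0.895535 / 0.568351 = 1.575672.
  gamma(1) = phi_1 gamma(0) + c_1 = (0.657)(1.575672) + (-0.085) = 0.950217.
For k = 2 (> q): gamma(2) = phi_1 gamma(1) = (0.657)(0.950217) = 0.624292.
Therefore gamma(2) = 0.6243 (to 4 decimal places).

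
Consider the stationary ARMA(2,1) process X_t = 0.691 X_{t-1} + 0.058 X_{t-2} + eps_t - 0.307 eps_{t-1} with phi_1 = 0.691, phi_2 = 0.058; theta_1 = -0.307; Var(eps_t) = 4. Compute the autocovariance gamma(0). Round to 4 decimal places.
\gamma(0) = 5.5944

Multiply the model equation by X_{t-k} and take expectations. With theta_0 = psi_0 = 1 and psi_j the MA(infinity) weights, this gives
  gamma(k) - sum_i phi_i gamma(k-i) = c_k,
  c_k = sigma^2 * sum_{j=k..q} theta_j psi_{j-k}   (c_k = 0 for k > q),
using gamma(-m) = gamma(m).
psi-weights needed (psi_j = theta_j + sum_i phi_i psi_{j-i}):
  psi_1 = theta_1 + phi_1 = -0.307 + (0.691) = 0.384
Right-hand sides:
  c_0 = sigma^2 (1 + theta_1 psi_1) = 4 * (1 + (-0.307)(0.384)) = 4 * 0.882112 = 3.528448
  c_1 = sigma^2 theta_1 = 4 * (-0.307) = -1.228
  c_2 = 0
Equations for k = 0, 1, 2 (AR order 2, c_2 = 0):
  (E0) gamma(0) = phi_1 gamma(1) + phi_2 gamma(2) + c_0
  (E1) gamma(1) = phi_1 gamma(0) + phi_2 gamma(1) + c_1
  (E2) gamma(2) = phi_1 gamma(1) + phi_2 gamma(0)
From (E1): gamma(1) = A gamma(0) + B with
  A = phi_1 / (1 - phi_2) = 0.691 / 0.942 = 0.733546,   B = c_1 / (1 - phi_2) = -1.228 / 0.942 = -1.303609.
Insert (E2) into (E0): gamma(0) (1 - phi_2^2) = phi_1 (1 + phi_2) gamma(1) + c_0.
  phi_1 (1 + phi_2) = (0.691)(1.058) = 0.731078,   1 - phi_2^2 = 0.996636.
Replace gamma(1) by A gamma(0) + B and collect gamma(0):
  gamma(0) [0.996636 - (0.731078)(0.733546)] = (0.731078)(-1.303609) + 3.528448
  gamma(0) * 0.460357 = 2.575408
  gamma(0) = 2.575408 / 0.460357 = 5.594372.
Therefore gamma(0) = 5.5944 (to 4 decimal places).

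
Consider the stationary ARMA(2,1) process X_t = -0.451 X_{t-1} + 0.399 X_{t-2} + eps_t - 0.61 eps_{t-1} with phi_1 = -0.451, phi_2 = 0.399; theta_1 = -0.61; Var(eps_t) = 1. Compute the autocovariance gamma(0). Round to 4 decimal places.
\gamma(0) = 6.2278

Multiply the model equation by X_{t-k} and take expectations. With theta_0 = psi_0 = 1 and psi_j the MA(infinity) weights, this gives
  gamma(k) - sum_i phi_i gamma(k-i) = c_k,
  c_k = sigma^2 * sum_{j=k..q} theta_j psi_{j-k}   (c_k = 0 for k > q),
using gamma(-m) = gamma(m).
psi-weights needed (psi_j = theta_j + sum_i phi_i psi_{j-i}):
  psi_1 = theta_1 + phi_1 = -0.61 + (-0.451) = -1.061
Right-hand sides:
  c_0 = sigma^2 (1 + theta_1 psi_1) = 1 * (1 + (-0.61)(-1.061)) = 1 * 1.64721 = 1.64721
  c_1 = sigma^2 theta_1 = 1 * (-0.61) = -0.61
  c_2 = 0
Equations for k = 0, 1, 2 (AR order 2, c_2 = 0):
  (E0) gamma(0) = phi_1 gamma(1) + phi_2 gamma(2) + c_0
  (E1) gamma(1) = phi_1 gamma(0) + phi_2 gamma(1) + c_1
  (E2) gamma(2) = phi_1 gamma(1) + phi_2 gamma(0)
From (E1): gamma(1) = A gamma(0) + B with
  A = phi_1 / (1 - phi_2) = -0.451 / 0.601 = -0.750416,   B = c_1 / (1 - phi_2) = -0.61 / 0.601 = -1.014975.
Insert (E2) into (E0): gamma(0) (1 - phi_2^2) = phi_1 (1 + phi_2) gamma(1) + c_0.
  phi_1 (1 + phi_2) = (-0.451)(1.399) = -0.630949,   1 - phi_2^2 = 0.840799.
Replace gamma(1) by A gamma(0) + B and collect gamma(0):
  gamma(0) [0.840799 - (-0.630949)(-0.750416)] = (-0.630949)(-1.014975) + 1.64721
  gamma(0) * 0.367325 = 2.287607
  gamma(0) = 2.287607 / 0.367325 = 6.227751.
Therefore gamma(0) = 6.2278 (to 4 decimal places).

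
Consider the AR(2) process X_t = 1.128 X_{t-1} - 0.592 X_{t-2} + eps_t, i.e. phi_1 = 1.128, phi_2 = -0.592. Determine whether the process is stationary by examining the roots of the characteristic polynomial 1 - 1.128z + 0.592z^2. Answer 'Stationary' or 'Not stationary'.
\text{Stationary}

The AR(p) characteristic polynomial is P(z) = 1 - 1.128z + 0.592z^2.
Stationarity requires all roots to lie outside the unit circle, i.e. |z| > 1 for every root.
Set 1 + (-1.128) z + (0.592) z^2 = 0, i.e. a z^2 + b z + c = 0 with a = 0.592, b = -1.128, c = 1.
Discriminant D = b^2 - 4ac = (-1.128)^2 - 4*(0.592)*1 = 1.272384 - (2.368) = -1.095616.
D < 0, so the roots are the complex-conjugate pair z = (-b +/- i sqrt(-D)) / (2a) = 0.9527 +/- 0.8841i.
For a conjugate pair |z|^2 = z * conj(z) = (product of roots) = c/a = 1/(0.592) = 1.689189, so |z| = sqrt(1.689189) = 1.2997 for both roots.
Moduli of all roots: 1.2997, 1.2997.
All moduli strictly greater than 1? Yes.
Verdict: Stationary.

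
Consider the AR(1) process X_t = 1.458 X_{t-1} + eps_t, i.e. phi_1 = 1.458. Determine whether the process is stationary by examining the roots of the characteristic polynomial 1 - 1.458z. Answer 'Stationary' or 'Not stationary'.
\text{Not stationary}

The AR(p) characteristic polynomial is P(z) = 1 - 1.458z.
Stationarity requires all roots to lie outside the unit circle, i.e. |z| > 1 for every root.
This is linear in z: 1 + (-1.458) z = 0  =>  z = -1/(-1.458) = 0.685871,  |z| = 0.685871.
Moduli of all roots: 0.6859.
All moduli strictly greater than 1? No.
Verdict: Not stationary.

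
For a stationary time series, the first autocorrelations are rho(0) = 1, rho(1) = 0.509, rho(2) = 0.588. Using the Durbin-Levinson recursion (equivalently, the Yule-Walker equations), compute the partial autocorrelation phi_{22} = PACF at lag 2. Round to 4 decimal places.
\phi_{22} = 0.4439

The PACF at lag k is phi_{kk}, the last component of the solution
to the Yule-Walker system G_k phi = r_k where
  (G_k)_{ij} = rho(|i - j|), (r_k)_i = rho(i), i,j = 1..k.
Equivalently, Durbin-Levinson gives phi_{kk} iteratively:
  phi_{11} = rho(1)
  phi_{kk} = [rho(k) - sum_{j=1..k-1} phi_{k-1,j} rho(k-j)]
            / [1 - sum_{j=1..k-1} phi_{k-1,j} rho(j)],
  phi_{k,j} = phi_{k-1,j} - phi_{kk} phi_{k-1,k-j},  j = 1..k-1.
Step k = 1:
  phi_11 = rho(1) = 0.509.
Step k = 2:
  phi_22 = [rho(2) - phi_11 rho(1)] / [1 - phi_11 rho(1)] = [0.588 - (0.509)(0.509)] / [1 - (0.509)(0.509)]
         = 0.328919 / 0.740919 = 0.4439.
Therefore phi_{22} = 0.4439.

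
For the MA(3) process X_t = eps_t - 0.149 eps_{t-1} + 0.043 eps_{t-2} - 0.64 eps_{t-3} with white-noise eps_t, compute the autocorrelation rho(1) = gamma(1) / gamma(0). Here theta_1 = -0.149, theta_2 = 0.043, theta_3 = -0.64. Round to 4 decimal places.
\rho(1) = -0.1276

For an MA(q) process with theta_0 = 1, the autocovariance is
  gamma(k) = sigma^2 * sum_{i=0..q-k} theta_i * theta_{i+k},
and rho(k) = gamma(k) / gamma(0). Sigma^2 cancels.
  numerator   = (1)*(-0.149) + (-0.149)*(0.043) + (0.043)*(-0.64) = -0.182927.
  denominator = (1)^2 + (-0.149)^2 + (0.043)^2 + (-0.64)^2 = 1.43365.
  rho(1) = -0.182927 / 1.43365 = -0.1276.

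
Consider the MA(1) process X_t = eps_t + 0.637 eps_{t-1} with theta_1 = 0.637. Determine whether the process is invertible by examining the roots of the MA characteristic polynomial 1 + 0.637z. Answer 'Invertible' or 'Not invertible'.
\text{Invertible}

The MA(q) characteristic polynomial is P(z) = 1 + 0.637z.
Invertibility requires all roots to lie outside the unit circle, i.e. |z| > 1 for every root.
This is linear in z: 1 + (0.637) z = 0  =>  z = -1/(0.637) = -1.569859,  |z| = 1.569859.
Moduli of all roots: 1.5699.
All moduli strictly greater than 1? Yes.
Verdict: Invertible.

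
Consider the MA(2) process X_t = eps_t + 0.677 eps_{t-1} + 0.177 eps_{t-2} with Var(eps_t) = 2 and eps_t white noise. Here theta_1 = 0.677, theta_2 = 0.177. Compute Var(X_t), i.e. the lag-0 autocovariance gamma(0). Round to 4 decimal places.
\gamma(0) = 2.9793

For an MA(q) process X_t = eps_t + sum_i theta_i eps_{t-i} with
Var(eps_t) = sigma^2, the variance is
  gamma(0) = sigma^2 * (1 + sum_i theta_i^2).
  sum_i theta_i^2 = (0.677)^2 + (0.177)^2 = 0.458329 + 0.031329 = 0.489658.
  gamma(0) = 2 * (1 + 0.489658) = 2 * 1.489658 = 2.979316, which rounds to 2.9793.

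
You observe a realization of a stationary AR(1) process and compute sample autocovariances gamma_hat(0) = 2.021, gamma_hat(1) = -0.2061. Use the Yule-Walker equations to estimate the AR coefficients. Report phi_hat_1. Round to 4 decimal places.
\hat\phi_{1} = -0.1020

The Yule-Walker equations for an AR(p) process read, in matrix form,
  Gamma_p phi = r_p,   with   (Gamma_p)_{ij} = gamma(|i - j|),
                       (r_p)_i = gamma(i),   i,j = 1..p.
Substitute the sample gammas (Toeplitz matrix and right-hand side of size 1):
  Gamma_p = [[2.021]]
  r_p     = [-0.2061]
With p = 1 this is the single equation gamma(0) phi_1 = gamma(1):
  phi_hat_1 = gamma(1) / gamma(0) = -0.2061 / 2.021 = -0.1020.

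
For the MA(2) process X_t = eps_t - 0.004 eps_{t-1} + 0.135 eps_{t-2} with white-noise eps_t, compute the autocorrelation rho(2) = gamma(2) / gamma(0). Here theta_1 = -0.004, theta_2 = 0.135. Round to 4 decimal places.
\rho(2) = 0.1326

For an MA(q) process with theta_0 = 1, the autocovariance is
  gamma(k) = sigma^2 * sum_{i=0..q-k} theta_i * theta_{i+k},
and rho(k) = gamma(k) / gamma(0). Sigma^2 cancels.
  numerator   = (1)*(0.135) = 0.135.
  denominator = (1)^2 + (-0.004)^2 + (0.135)^2 = 1.018241.
  rho(2) = 0.135 / 1.018241 = 0.1326.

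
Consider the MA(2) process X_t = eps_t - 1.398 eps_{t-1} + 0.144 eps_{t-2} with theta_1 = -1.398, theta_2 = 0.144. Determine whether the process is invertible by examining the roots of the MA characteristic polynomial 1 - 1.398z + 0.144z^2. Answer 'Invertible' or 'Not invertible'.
\text{Not invertible}

The MA(q) characteristic polynomial is P(z) = 1 - 1.398z + 0.144z^2.
Invertibility requires all roots to lie outside the unit circle, i.e. |z| > 1 for every root.
Set 1 + (-1.398) z + (0.144) z^2 = 0, i.e. a z^2 + b z + c = 0 with a = 0.144, b = -1.398, c = 1.
Discriminant D = b^2 - 4ac = (-1.398)^2 - 4*(0.144)*1 = 1.954404 - (0.576) = 1.378404.
D >= 0, so the roots are real: z = (-b +/- sqrt(D)) / (2a) = (1.398 +/- 1.174055) / (0.288).
  z_1 = (1.398 + 1.174055) / (0.288) = 8.9307,   |z_1| = 8.9307.
  z_2 = (1.398 - 1.174055) / (0.288) = 0.7776,   |z_2| = 0.7776.
Moduli of all roots: 8.9307, 0.7776.
All moduli strictly greater than 1? No.
Verdict: Not invertible.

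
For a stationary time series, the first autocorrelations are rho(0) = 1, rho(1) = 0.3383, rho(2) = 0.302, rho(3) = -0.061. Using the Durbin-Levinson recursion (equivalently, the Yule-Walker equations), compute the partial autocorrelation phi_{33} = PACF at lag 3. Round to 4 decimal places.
\phi_{33} = -0.2520

The PACF at lag k is phi_{kk}, the last component of the solution
to the Yule-Walker system G_k phi = r_k where
  (G_k)_{ij} = rho(|i - j|), (r_k)_i = rho(i), i,j = 1..k.
Equivalently, Durbin-Levinson gives phi_{kk} iteratively:
  phi_{11} = rho(1)
  phi_{kk} = [rho(k) - sum_{j=1..k-1} phi_{k-1,j} rho(k-j)]
            / [1 - sum_{j=1..k-1} phi_{k-1,j} rho(j)],
  phi_{k,j} = phi_{k-1,j} - phi_{kk} phi_{k-1,k-j},  j = 1..k-1.
Step k = 1:
  phi_11 = rho(1) = 0.3383.
Step k = 2:
  phi_22 = [rho(2) - phi_11 rho(1)] / [1 - phi_11 rho(1)] = [0.302 - (0.3383)(0.3383)] / [1 - (0.3383)(0.3383)]
         = 0.18755311 / 0.88555311 = 0.211792.
  Update: phi_21 = phi_11 - phi_22 phi_11 = 0.3383 - (0.211792)(0.3383) = 0.266651.
Step k = 3:
  phi_33 = [rho(3) - phi_21 rho(2) - phi_22 rho(1)] / [1 - phi_21 rho(1) - phi_22 rho(2)]
    numerator   = -0.061 - (0.266651)(0.302) - (0.211792)(0.3383) = -0.21317778
    denominator = 1 - (0.266651)(0.3383) - (0.211792)(0.302) = 0.84583085
  phi_33 = -0.21317778 / 0.84583085 = -0.252.
Therefore phi_{33} = -0.2520.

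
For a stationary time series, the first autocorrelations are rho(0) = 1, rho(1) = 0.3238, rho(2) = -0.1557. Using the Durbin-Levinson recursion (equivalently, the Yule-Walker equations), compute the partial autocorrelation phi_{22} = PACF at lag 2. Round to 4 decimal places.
\phi_{22} = -0.2911

The PACF at lag k is phi_{kk}, the last component of the solution
to the Yule-Walker system G_k phi = r_k where
  (G_k)_{ij} = rho(|i - j|), (r_k)_i = rho(i), i,j = 1..k.
Equivalently, Durbin-Levinson gives phi_{kk} iteratively:
  phi_{11} = rho(1)
  phi_{kk} = [rho(k) - sum_{j=1..k-1} phi_{k-1,j} rho(k-j)]
            / [1 - sum_{j=1..k-1} phi_{k-1,j} rho(j)],
  phi_{k,j} = phi_{k-1,j} - phi_{kk} phi_{k-1,k-j},  j = 1..k-1.
Step k = 1:
  phi_11 = rho(1) = 0.3238.
Step k = 2:
  phi_22 = [rho(2) - phi_11 rho(1)] / [1 - phi_11 rho(1)] = [-0.1557 - (0.3238)(0.3238)] / [1 - (0.3238)(0.3238)]
         = -0.26054644 / 0.89515356 = -0.2911.
Therefore phi_{22} = -0.2911.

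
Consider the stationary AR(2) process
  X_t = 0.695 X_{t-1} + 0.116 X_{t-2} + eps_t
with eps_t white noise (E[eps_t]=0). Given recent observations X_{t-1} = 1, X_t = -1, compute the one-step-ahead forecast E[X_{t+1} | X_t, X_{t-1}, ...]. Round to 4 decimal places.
E[X_{t+1} \mid \mathcal F_t] = -0.5790

For an AR(p) model X_t = c + sum_i phi_i X_{t-i} + eps_t, the
one-step-ahead conditional mean is
  E[X_{t+1} | X_t, ...] = c + sum_i phi_i X_{t+1-i}.
Substitute known values:
  E[X_{t+1} | ...] = (0.695) * (-1) + (0.116) * (1)
                   = -0.5790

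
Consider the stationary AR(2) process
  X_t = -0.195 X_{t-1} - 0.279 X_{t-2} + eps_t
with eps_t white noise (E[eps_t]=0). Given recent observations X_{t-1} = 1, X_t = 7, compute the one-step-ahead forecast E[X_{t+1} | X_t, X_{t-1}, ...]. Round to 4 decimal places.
E[X_{t+1} \mid \mathcal F_t] = -1.6440

For an AR(p) model X_t = c + sum_i phi_i X_{t-i} + eps_t, the
one-step-ahead conditional mean is
  E[X_{t+1} | X_t, ...] = c + sum_i phi_i X_{t+1-i}.
Substitute known values:
  E[X_{t+1} | ...] = (-0.195) * (7) + (-0.279) * (1)
                   = -1.6440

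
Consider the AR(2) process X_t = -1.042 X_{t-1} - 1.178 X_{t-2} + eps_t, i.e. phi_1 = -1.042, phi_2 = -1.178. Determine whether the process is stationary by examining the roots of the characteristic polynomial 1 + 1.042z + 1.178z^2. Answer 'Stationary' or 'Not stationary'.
\text{Not stationary}

The AR(p) characteristic polynomial is P(z) = 1 + 1.042z + 1.178z^2.
Stationarity requires all roots to lie outside the unit circle, i.e. |z| > 1 for every root.
Set 1 + (1.042) z + (1.178) z^2 = 0, i.e. a z^2 + b z + c = 0 with a = 1.178, b = 1.042, c = 1.
Discriminant D = b^2 - 4ac = (1.042)^2 - 4*(1.178)*1 = 1.085764 - (4.712) = -3.626236.
D < 0, so the roots are the complex-conjugate pair z = (-b +/- i sqrt(-D)) / (2a) = -0.4423 +/- 0.8083i.
For a conjugate pair |z|^2 = z * conj(z) = (product of roots) = c/a = 1/(1.178) = 0.848896, so |z| = sqrt(0.848896) = 0.9214 for both roots.
Moduli of all roots: 0.9214, 0.9214.
All moduli strictly greater than 1? No.
Verdict: Not stationary.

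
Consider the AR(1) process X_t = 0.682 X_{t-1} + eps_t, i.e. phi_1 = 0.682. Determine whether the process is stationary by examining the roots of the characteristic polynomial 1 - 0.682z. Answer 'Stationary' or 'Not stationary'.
\text{Stationary}

The AR(p) characteristic polynomial is P(z) = 1 - 0.682z.
Stationarity requires all roots to lie outside the unit circle, i.e. |z| > 1 for every root.
This is linear in z: 1 + (-0.682) z = 0  =>  z = -1/(-0.682) = 1.466276,  |z| = 1.466276.
Moduli of all roots: 1.4663.
All moduli strictly greater than 1? Yes.
Verdict: Stationary.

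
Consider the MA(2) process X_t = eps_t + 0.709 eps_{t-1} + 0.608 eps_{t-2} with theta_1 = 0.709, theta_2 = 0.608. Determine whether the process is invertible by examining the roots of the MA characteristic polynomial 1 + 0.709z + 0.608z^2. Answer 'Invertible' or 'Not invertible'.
\text{Invertible}

The MA(q) characteristic polynomial is P(z) = 1 + 0.709z + 0.608z^2.
Invertibility requires all roots to lie outside the unit circle, i.e. |z| > 1 for every root.
Set 1 + (0.709) z + (0.608) z^2 = 0, i.e. a z^2 + b z + c = 0 with a = 0.608, b = 0.709, c = 1.
Discriminant D = b^2 - 4ac = (0.709)^2 - 4*(0.608)*1 = 0.502681 - (2.432) = -1.929319.
D < 0, so the roots are the complex-conjugate pair z = (-b +/- i sqrt(-D)) / (2a) = -0.5831 +/- 1.1423i.
For a conjugate pair |z|^2 = z * conj(z) = (product of roots) = c/a = 1/(0.608) = 1.644737, so |z| = sqrt(1.644737) = 1.2825 for both roots.
Moduli of all roots: 1.2825, 1.2825.
All moduli strictly greater than 1? Yes.
Verdict: Invertible.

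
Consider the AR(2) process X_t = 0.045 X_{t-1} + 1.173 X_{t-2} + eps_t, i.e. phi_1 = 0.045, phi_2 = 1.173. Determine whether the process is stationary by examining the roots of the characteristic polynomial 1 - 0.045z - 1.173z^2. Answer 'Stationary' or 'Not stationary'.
\text{Not stationary}

The AR(p) characteristic polynomial is P(z) = 1 - 0.045z - 1.173z^2.
Stationarity requires all roots to lie outside the unit circle, i.e. |z| > 1 for every root.
Set 1 + (-0.045) z + (-1.173) z^2 = 0, i.e. a z^2 + b z + c = 0 with a = -1.173, b = -0.045, c = 1.
Discriminant D = b^2 - 4ac = (-0.045)^2 - 4*(-1.173)*1 = 0.002025 - (-4.692) = 4.694025.
D >= 0, so the roots are real: z = (-b +/- sqrt(D)) / (2a) = (0.045 +/- 2.16657) / (-2.346).
  z_1 = (0.045 + 2.16657) / (-2.346) = -0.9427,   |z_1| = 0.9427.
  z_2 = (0.045 - 2.16657) / (-2.346) = 0.9043,   |z_2| = 0.9043.
Moduli of all roots: 0.9427, 0.9043.
All moduli strictly greater than 1? No.
Verdict: Not stationary.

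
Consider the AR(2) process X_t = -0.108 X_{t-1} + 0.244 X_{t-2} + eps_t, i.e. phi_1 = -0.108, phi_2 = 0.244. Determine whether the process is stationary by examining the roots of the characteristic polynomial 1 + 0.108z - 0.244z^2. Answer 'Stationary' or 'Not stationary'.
\text{Stationary}

The AR(p) characteristic polynomial is P(z) = 1 + 0.108z - 0.244z^2.
Stationarity requires all roots to lie outside the unit circle, i.e. |z| > 1 for every root.
Set 1 + (0.108) z + (-0.244) z^2 = 0, i.e. a z^2 + b z + c = 0 with a = -0.244, b = 0.108, c = 1.
Discriminant D = b^2 - 4ac = (0.108)^2 - 4*(-0.244)*1 = 0.011664 - (-0.976) = 0.987664.
D >= 0, so the roots are real: z = (-b +/- sqrt(D)) / (2a) = (-0.108 +/- 0.993813) / (-0.488).
  z_1 = (-0.108 + 0.993813) / (-0.488) = -1.8152,   |z_1| = 1.8152.
  z_2 = (-0.108 - 0.993813) / (-0.488) = 2.2578,   |z_2| = 2.2578.
Moduli of all roots: 1.8152, 2.2578.
All moduli strictly greater than 1? Yes.
Verdict: Stationary.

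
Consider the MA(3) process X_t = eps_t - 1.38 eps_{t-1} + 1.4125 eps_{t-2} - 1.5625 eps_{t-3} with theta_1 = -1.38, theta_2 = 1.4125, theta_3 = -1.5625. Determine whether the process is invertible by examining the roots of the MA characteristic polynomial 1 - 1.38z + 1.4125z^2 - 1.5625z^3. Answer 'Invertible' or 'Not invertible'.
\text{Not invertible}

The MA(q) characteristic polynomial is P(z) = 1 - 1.38z + 1.4125z^2 - 1.5625z^3.
Invertibility requires all roots to lie outside the unit circle, i.e. |z| > 1 for every root.
Degree 3: look for a simple real root z0 first, then factor out (1 - z/z0) and solve the remaining quadratic.
Testing z0 = 0.8: P(0.8) = 1 + (-1.38)(0.8) + (1.4125)(0.8)^2 + (-1.5625)(0.8)^3
  = 1 + (-1.104) + (0.904) + (-0.8) = 0.  So z_0 = 0.8 is a root, |z_0| = 0.8.
Divide out the factor (1 - 1.25 z) = (1 - z/z0) (since 1/z0 = 1.25):
  P(z) = (1 - 1.25 z)(1 + (-0.13) z + (1.25) z^2)
  [check: z-coef -0.13 - (1.25) = -1.38; z^2-coef 1.25 - (1.25)(-0.13) = 1.4125; z^3-coef -(1.25)(1.25) = -1.5625.]
Remaining roots from the quadratic factor 1 + (-0.13) z + (1.25) z^2:
  Set 1 + (-0.13) z + (1.25) z^2 = 0, i.e. a z^2 + b z + c = 0 with a = 1.25, b = -0.13, c = 1.
  Discriminant D = b^2 - 4ac = (-0.13)^2 - 4*(1.25)*1 = 0.0169 - (5) = -4.9831.
  D < 0, so the roots are the complex-conjugate pair z = (-b +/- i sqrt(-D)) / (2a) = 0.052 +/- 0.8929i.
  For a conjugate pair |z|^2 = z * conj(z) = (product of roots) = c/a = 1/(1.25) = 0.8, so |z| = sqrt(0.8) = 0.8944 for both roots.
Moduli of all roots: 0.8000, 0.8944, 0.8944.
All moduli strictly greater than 1? No.
Verdict: Not invertible.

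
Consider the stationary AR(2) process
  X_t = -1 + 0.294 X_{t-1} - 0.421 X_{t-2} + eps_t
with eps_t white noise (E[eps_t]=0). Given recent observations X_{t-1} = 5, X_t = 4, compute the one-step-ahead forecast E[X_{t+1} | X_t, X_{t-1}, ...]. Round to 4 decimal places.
E[X_{t+1} \mid \mathcal F_t] = -1.9290

For an AR(p) model X_t = c + sum_i phi_i X_{t-i} + eps_t, the
one-step-ahead conditional mean is
  E[X_{t+1} | X_t, ...] = c + sum_i phi_i X_{t+1-i}.
Substitute known values:
  E[X_{t+1} | ...] = -1 + (0.294) * (4) + (-0.421) * (5)
                   = -1.9290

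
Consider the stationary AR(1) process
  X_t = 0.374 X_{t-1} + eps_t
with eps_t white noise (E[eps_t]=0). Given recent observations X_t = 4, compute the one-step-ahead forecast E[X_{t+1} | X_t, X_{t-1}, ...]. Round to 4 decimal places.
E[X_{t+1} \mid \mathcal F_t] = 1.4960

For an AR(p) model X_t = c + sum_i phi_i X_{t-i} + eps_t, the
one-step-ahead conditional mean is
  E[X_{t+1} | X_t, ...] = c + sum_i phi_i X_{t+1-i}.
Substitute known values:
  E[X_{t+1} | ...] = (0.374) * (4)
                   = 1.4960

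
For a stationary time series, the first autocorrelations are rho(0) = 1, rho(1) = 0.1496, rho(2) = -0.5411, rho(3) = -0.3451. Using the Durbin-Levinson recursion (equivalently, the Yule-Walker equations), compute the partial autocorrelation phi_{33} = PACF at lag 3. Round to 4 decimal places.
\phi_{33} = -0.2011

The PACF at lag k is phi_{kk}, the last component of the solution
to the Yule-Walker system G_k phi = r_k where
  (G_k)_{ij} = rho(|i - j|), (r_k)_i = rho(i), i,j = 1..k.
Equivalently, Durbin-Levinson gives phi_{kk} iteratively:
  phi_{11} = rho(1)
  phi_{kk} = [rho(k) - sum_{j=1..k-1} phi_{k-1,j} rho(k-j)]
            / [1 - sum_{j=1..k-1} phi_{k-1,j} rho(j)],
  phi_{k,j} = phi_{k-1,j} - phi_{kk} phi_{k-1,k-j},  j = 1..k-1.
Step k = 1:
  phi_11 = rho(1) = 0.1496.
Step k = 2:
  phi_22 = [rho(2) - phi_11 rho(1)] / [1 - phi_11 rho(1)] = [-0.5411 - (0.1496)(0.1496)] / [1 - (0.1496)(0.1496)]
         = -0.56348016 / 0.97761984 = -0.57638.
  Update: phi_21 = phi_11 - phi_22 phi_11 = 0.1496 - (-0.57638)(0.1496) = 0.235826.
Step k = 3:
  phi_33 = [rho(3) - phi_21 rho(2) - phi_22 rho(1)] / [1 - phi_21 rho(1) - phi_22 rho(2)]
    numerator   = -0.3451 - (0.235826)(-0.5411) - (-0.57638)(0.1496) = -0.13126795
    denominator = 1 - (0.235826)(0.1496) - (-0.57638)(-0.5411) = 0.65284135
  phi_33 = -0.13126795 / 0.65284135 = -0.2011.
Therefore phi_{33} = -0.2011.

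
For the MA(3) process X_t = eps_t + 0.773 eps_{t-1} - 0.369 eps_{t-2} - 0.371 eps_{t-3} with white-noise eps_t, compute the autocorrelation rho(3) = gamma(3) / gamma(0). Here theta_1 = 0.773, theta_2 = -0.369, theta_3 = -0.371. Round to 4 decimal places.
\rho(3) = -0.1983

For an MA(q) process with theta_0 = 1, the autocovariance is
  gamma(k) = sigma^2 * sum_{i=0..q-k} theta_i * theta_{i+k},
and rho(k) = gamma(k) / gamma(0). Sigma^2 cancels.
  numerator   = (1)*(-0.371) = -0.371.
  denominator = (1)^2 + (0.773)^2 + (-0.369)^2 + (-0.371)^2 = 1.871331.
  rho(3) = -0.371 / 1.871331 = -0.1983.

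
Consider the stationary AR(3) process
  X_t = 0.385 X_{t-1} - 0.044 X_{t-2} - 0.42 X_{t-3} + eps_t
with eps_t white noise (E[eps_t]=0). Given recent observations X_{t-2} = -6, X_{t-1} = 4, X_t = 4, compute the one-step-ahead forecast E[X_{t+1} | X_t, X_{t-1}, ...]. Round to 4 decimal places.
E[X_{t+1} \mid \mathcal F_t] = 3.8840

For an AR(p) model X_t = c + sum_i phi_i X_{t-i} + eps_t, the
one-step-ahead conditional mean is
  E[X_{t+1} | X_t, ...] = c + sum_i phi_i X_{t+1-i}.
Substitute known values:
  E[X_{t+1} | ...] = (0.385) * (4) + (-0.044) * (4) + (-0.42) * (-6)
                   = 3.8840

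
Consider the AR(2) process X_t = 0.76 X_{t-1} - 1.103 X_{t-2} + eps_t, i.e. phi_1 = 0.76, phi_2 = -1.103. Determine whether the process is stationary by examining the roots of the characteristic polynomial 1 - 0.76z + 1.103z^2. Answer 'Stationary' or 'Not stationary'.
\text{Not stationary}

The AR(p) characteristic polynomial is P(z) = 1 - 0.76z + 1.103z^2.
Stationarity requires all roots to lie outside the unit circle, i.e. |z| > 1 for every root.
Set 1 + (-0.76) z + (1.103) z^2 = 0, i.e. a z^2 + b z + c = 0 with a = 1.103, b = -0.76, c = 1.
Discriminant D = b^2 - 4ac = (-0.76)^2 - 4*(1.103)*1 = 0.5776 - (4.412) = -3.8344.
D < 0, so the roots are the complex-conjugate pair z = (-b +/- i sqrt(-D)) / (2a) = 0.3445 +/- 0.8877i.
For a conjugate pair |z|^2 = z * conj(z) = (product of roots) = c/a = 1/(1.103) = 0.906618, so |z| = sqrt(0.906618) = 0.9522 for both roots.
Moduli of all roots: 0.9522, 0.9522.
All moduli strictly greater than 1? No.
Verdict: Not stationary.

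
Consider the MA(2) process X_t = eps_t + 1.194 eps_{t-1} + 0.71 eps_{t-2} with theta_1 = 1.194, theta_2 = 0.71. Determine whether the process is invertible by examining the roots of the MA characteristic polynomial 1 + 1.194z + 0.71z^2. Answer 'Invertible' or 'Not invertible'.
\text{Invertible}

The MA(q) characteristic polynomial is P(z) = 1 + 1.194z + 0.71z^2.
Invertibility requires all roots to lie outside the unit circle, i.e. |z| > 1 for every root.
Set 1 + (1.194) z + (0.71) z^2 = 0, i.e. a z^2 + b z + c = 0 with a = 0.71, b = 1.194, c = 1.
Discriminant D = b^2 - 4ac = (1.194)^2 - 4*(0.71)*1 = 1.425636 - (2.84) = -1.414364.
D < 0, so the roots are the complex-conjugate pair z = (-b +/- i sqrt(-D)) / (2a) = -0.8408 +/- 0.8375i.
For a conjugate pair |z|^2 = z * conj(z) = (product of roots) = c/a = 1/(0.71) = 1.408451, so |z| = sqrt(1.408451) = 1.1868 for both roots.
Moduli of all roots: 1.1868, 1.1868.
All moduli strictly greater than 1? Yes.
Verdict: Invertible.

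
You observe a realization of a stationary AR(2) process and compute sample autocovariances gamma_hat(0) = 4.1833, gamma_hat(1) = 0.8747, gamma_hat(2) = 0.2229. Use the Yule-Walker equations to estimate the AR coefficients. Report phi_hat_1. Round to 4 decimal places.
\hat\phi_{1} = 0.2070

The Yule-Walker equations for an AR(p) process read, in matrix form,
  Gamma_p phi = r_p,   with   (Gamma_p)_{ij} = gamma(|i - j|),
                       (r_p)_i = gamma(i),   i,j = 1..p.
Substitute the sample gammas (Toeplitz matrix and right-hand side of size 2):
  Gamma_p = [[4.1833, 0.8747], [0.8747, 4.1833]]
  r_p     = [0.8747, 0.2229]
Written out:
  4.1833 phi_1 + 0.8747 phi_2 = 0.8747
  0.8747 phi_1 + 4.1833 phi_2 = 0.2229
Solve by Cramer's rule:
  det = gamma(0)^2 - gamma(1)^2 = (4.1833)^2 - (0.8747)^2 = 17.49999889 - 0.76510009 = 16.7348988
  phi_hat_1 = [gamma(1) gamma(0) - gamma(1) gamma(2)] / det = [(0.8747)(4.1833) - (0.8747)(0.2229)] / 16.7348988 = 3.46416188 / 16.7348988 = 0.207
  phi_hat_2 = [gamma(0) gamma(2) - gamma(1)^2] / det = [(4.1833)(0.2229) - (0.8747)^2] / 16.7348988 = 0.16735748 / 16.7348988 = 0.01
So phi_hat = [0.2070, 0.0100].
Therefore phi_hat_1 = 0.2070.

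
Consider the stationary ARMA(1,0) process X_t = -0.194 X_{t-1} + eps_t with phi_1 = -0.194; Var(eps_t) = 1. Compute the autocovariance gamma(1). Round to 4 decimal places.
\gamma(1) = -0.2016

Multiply the model equation by X_{t-k} and take expectations. With theta_0 = psi_0 = 1 and psi_j the MA(infinity) weights, this gives
  gamma(k) - sum_i phi_i gamma(k-i) = c_k,
  c_k = sigma^2 * sum_{j=k..q} theta_j psi_{j-k}   (c_k = 0 for k > q),
using gamma(-m) = gamma(m).
Pure AR (q = 0): c_0 = sigma^2 = 1, c_k = 0 for k >= 1.
Equations for k = 0 and k = 1 (AR order 1):
  gamma(0) = phi_1 gamma(1) + c_0
  gamma(1) = phi_1 gamma(0) + c_1
Substituting the second into the first: gamma(0) (1 - phi_1^2) = c_0 + phi_1 c_1, so
  gamma(0) = c_0 / (1 - phi_1^2) = 1 / (1 - (-0.194)^2) = 1 / 0.962364 = 1.039108.
  gamma(1) = phi_1 gamma(0) = (-0.194)(1.039108) = -0.201587.
Therefore gamma(1) = -0.2016 (to 4 decimal places).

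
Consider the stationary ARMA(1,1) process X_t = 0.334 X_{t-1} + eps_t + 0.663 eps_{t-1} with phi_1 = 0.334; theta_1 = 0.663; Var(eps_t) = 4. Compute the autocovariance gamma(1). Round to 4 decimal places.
\gamma(1) = 5.4827

Multiply the model equation by X_{t-k} and take expectations. With theta_0 = psi_0 = 1 and psi_j the MA(infinity) weights, this gives
  gamma(k) - sum_i phi_i gamma(k-i) = c_k,
  c_k = sigma^2 * sum_{j=k..q} theta_j psi_{j-k}   (c_k = 0 for k > q),
using gamma(-m) = gamma(m).
psi-weights needed (psi_j = theta_j + sum_i phi_i psi_{j-i}):
  psi_1 = theta_1 + phi_1 = 0.663 + (0.334) = 0.997
Right-hand sides:
  c_0 = sigma^2 (1 + theta_1 psi_1) = 4 * (1 + (0.663)(0.997)) = 4 * 1.661011 = 6.644044
  c_1 = sigma^2 theta_1 = 4 * (0.663) = 2.652
  c_2 = 0
Equations for k = 0 and k = 1 (AR order 1):
  gamma(0) = phi_1 gamma(1) + c_0
  gamma(1) = phi_1 gamma(0) + c_1
Substituting the second into the first: gamma(0) (1 - phi_1^2) = c_0 + phi_1 c_1, so
  gamma(0) = (c_0 + phi_1 c_1) / (1 - phi_1^2) = (6.644044 + (0.334)(2.652)) / (1 - (0.334)^2) = 7.529812 / 0.888444 = 8.47528.
  gamma(1) = phi_1 gamma(0) + c_1 = (0.334)(8.47528) + (2.652) = 5.482744.
Therefore gamma(1) = 5.4827 (to 4 decimal places).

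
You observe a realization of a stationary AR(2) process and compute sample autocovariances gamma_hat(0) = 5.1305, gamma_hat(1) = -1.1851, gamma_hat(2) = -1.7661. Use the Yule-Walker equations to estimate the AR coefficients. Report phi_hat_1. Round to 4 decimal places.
\hat\phi_{1} = -0.3280

The Yule-Walker equations for an AR(p) process read, in matrix form,
  Gamma_p phi = r_p,   with   (Gamma_p)_{ij} = gamma(|i - j|),
                       (r_p)_i = gamma(i),   i,j = 1..p.
Substitute the sample gammas (Toeplitz matrix and right-hand side of size 2):
  Gamma_p = [[5.1305, -1.1851], [-1.1851, 5.1305]]
  r_p     = [-1.1851, -1.7661]
Written out:
  5.1305 phi_1 - 1.1851 phi_2 = -1.1851
  -1.1851 phi_1 + 5.1305 phi_2 = -1.7661
Solve by Cramer's rule:
  det = gamma(0)^2 - gamma(1)^2 = (5.1305)^2 - (-1.1851)^2 = 26.32203025 - 1.40446201 = 24.91756824
  phi_hat_1 = [gamma(1) gamma(0) - gamma(1) gamma(2)] / det = [(-1.1851)(5.1305) - (-1.1851)(-1.7661)] / 24.91756824 = -8.17316066 / 24.91756824 = -0.328
  phi_hat_2 = [gamma(0) gamma(2) - gamma(1)^2] / det = [(5.1305)(-1.7661) - (-1.1851)^2] / 24.91756824 = -10.46543806 / 24.91756824 = -0.42
So phi_hat = [-0.3280, -0.4200].
Therefore phi_hat_1 = -0.3280.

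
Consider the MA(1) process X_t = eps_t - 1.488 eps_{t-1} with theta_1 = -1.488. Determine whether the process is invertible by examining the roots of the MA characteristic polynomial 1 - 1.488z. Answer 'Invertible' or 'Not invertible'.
\text{Not invertible}

The MA(q) characteristic polynomial is P(z) = 1 - 1.488z.
Invertibility requires all roots to lie outside the unit circle, i.e. |z| > 1 for every root.
This is linear in z: 1 + (-1.488) z = 0  =>  z = -1/(-1.488) = 0.672043,  |z| = 0.672043.
Moduli of all roots: 0.6720.
All moduli strictly greater than 1? No.
Verdict: Not invertible.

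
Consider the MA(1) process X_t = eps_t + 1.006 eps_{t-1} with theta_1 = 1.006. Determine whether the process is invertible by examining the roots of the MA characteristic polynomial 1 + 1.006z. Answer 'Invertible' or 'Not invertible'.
\text{Not invertible}

The MA(q) characteristic polynomial is P(z) = 1 + 1.006z.
Invertibility requires all roots to lie outside the unit circle, i.e. |z| > 1 for every root.
This is linear in z: 1 + (1.006) z = 0  =>  z = -1/(1.006) = -0.994036,  |z| = 0.994036.
Moduli of all roots: 0.9940.
All moduli strictly greater than 1? No.
Verdict: Not invertible.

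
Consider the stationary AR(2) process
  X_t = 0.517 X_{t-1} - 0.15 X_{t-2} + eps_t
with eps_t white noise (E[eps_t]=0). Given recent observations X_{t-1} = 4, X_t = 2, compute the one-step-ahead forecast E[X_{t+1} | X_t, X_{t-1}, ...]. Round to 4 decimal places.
E[X_{t+1} \mid \mathcal F_t] = 0.4340

For an AR(p) model X_t = c + sum_i phi_i X_{t-i} + eps_t, the
one-step-ahead conditional mean is
  E[X_{t+1} | X_t, ...] = c + sum_i phi_i X_{t+1-i}.
Substitute known values:
  E[X_{t+1} | ...] = (0.517) * (2) + (-0.15) * (4)
                   = 0.4340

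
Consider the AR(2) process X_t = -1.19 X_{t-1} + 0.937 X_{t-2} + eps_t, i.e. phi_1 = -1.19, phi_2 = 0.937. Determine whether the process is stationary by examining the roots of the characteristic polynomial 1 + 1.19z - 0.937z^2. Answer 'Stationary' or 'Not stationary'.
\text{Not stationary}

The AR(p) characteristic polynomial is P(z) = 1 + 1.19z - 0.937z^2.
Stationarity requires all roots to lie outside the unit circle, i.e. |z| > 1 for every root.
Set 1 + (1.19) z + (-0.937) z^2 = 0, i.e. a z^2 + b z + c = 0 with a = -0.937, b = 1.19, c = 1.
Discriminant D = b^2 - 4ac = (1.19)^2 - 4*(-0.937)*1 = 1.4161 - (-3.748) = 5.1641.
D >= 0, so the roots are real: z = (-b +/- sqrt(D)) / (2a) = (-1.19 +/- 2.272466) / (-1.874).
  z_1 = (-1.19 + 2.272466) / (-1.874) = -0.5776,   |z_1| = 0.5776.
  z_2 = (-1.19 - 2.272466) / (-1.874) = 1.8476,   |z_2| = 1.8476.
Moduli of all roots: 0.5776, 1.8476.
All moduli strictly greater than 1? No.
Verdict: Not stationary.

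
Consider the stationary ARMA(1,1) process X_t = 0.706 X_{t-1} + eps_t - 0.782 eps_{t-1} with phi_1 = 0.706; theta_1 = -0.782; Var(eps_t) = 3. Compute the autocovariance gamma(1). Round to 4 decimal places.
\gamma(1) = -0.2036

Multiply the model equation by X_{t-k} and take expectations. With theta_0 = psi_0 = 1 and psi_j the MA(infinity) weights, this gives
  gamma(k) - sum_i phi_i gamma(k-i) = c_k,
  c_k = sigma^2 * sum_{j=k..q} theta_j psi_{j-k}   (c_k = 0 for k > q),
using gamma(-m) = gamma(m).
psi-weights needed (psi_j = theta_j + sum_i phi_i psi_{j-i}):
  psi_1 = theta_1 + phi_1 = -0.782 + (0.706) = -0.076
Right-hand sides:
  c_0 = sigma^2 (1 + theta_1 psi_1) = 3 * (1 + (-0.782)(-0.076)) = 3 * 1.059432 = 3.178296
  c_1 = sigma^2 theta_1 = 3 * (-0.782) = -2.346
  c_2 = 0
Equations for k = 0 and k = 1 (AR order 1):
  gamma(0) = phi_1 gamma(1) + c_0
  gamma(1) = phi_1 gamma(0) + c_1
Substituting the second into the first: gamma(0) (1 - phi_1^2) = c_0 + phi_1 c_1, so
  gamma(0) = (c_0 + phi_1 c_1) / (1 - phi_1^2) = (3.178296 + (0.706)(-2.346)) / (1 - (0.706)^2) = 1.52202 / 0.501564 = 3.034548.
  gamma(1) = phi_1 gamma(0) + c_1 = (0.706)(3.034548) + (-2.346) = -0.203609.
Therefore gamma(1) = -0.2036 (to 4 decimal places).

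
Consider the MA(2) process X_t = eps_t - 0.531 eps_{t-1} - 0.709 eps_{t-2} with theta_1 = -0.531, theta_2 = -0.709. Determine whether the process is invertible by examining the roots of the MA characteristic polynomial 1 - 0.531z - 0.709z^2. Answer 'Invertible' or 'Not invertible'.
\text{Not invertible}

The MA(q) characteristic polynomial is P(z) = 1 - 0.531z - 0.709z^2.
Invertibility requires all roots to lie outside the unit circle, i.e. |z| > 1 for every root.
Set 1 + (-0.531) z + (-0.709) z^2 = 0, i.e. a z^2 + b z + c = 0 with a = -0.709, b = -0.531, c = 1.
Discriminant D = b^2 - 4ac = (-0.531)^2 - 4*(-0.709)*1 = 0.281961 - (-2.836) = 3.117961.
D >= 0, so the roots are real: z = (-b +/- sqrt(D)) / (2a) = (0.531 +/- 1.765775) / (-1.418).
  z_1 = (0.531 + 1.765775) / (-1.418) = -1.6197,   |z_1| = 1.6197.
  z_2 = (0.531 - 1.765775) / (-1.418) = 0.8708,   |z_2| = 0.8708.
Moduli of all roots: 1.6197, 0.8708.
All moduli strictly greater than 1? No.
Verdict: Not invertible.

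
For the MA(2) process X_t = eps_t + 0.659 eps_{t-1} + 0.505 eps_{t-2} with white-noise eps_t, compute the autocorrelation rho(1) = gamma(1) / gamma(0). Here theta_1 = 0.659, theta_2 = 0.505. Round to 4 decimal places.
\rho(1) = 0.5871

For an MA(q) process with theta_0 = 1, the autocovariance is
  gamma(k) = sigma^2 * sum_{i=0..q-k} theta_i * theta_{i+k},
and rho(k) = gamma(k) / gamma(0). Sigma^2 cancels.
  numerator   = (1)*(0.659) + (0.659)*(0.505) = 0.991795.
  denominator = (1)^2 + (0.659)^2 + (0.505)^2 = 1.689306.
  rho(1) = 0.991795 / 1.689306 = 0.5871.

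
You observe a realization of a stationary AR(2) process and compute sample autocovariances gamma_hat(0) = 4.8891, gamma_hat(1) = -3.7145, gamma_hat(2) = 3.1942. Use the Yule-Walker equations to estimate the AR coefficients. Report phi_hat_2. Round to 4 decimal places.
\hat\phi_{2} = 0.1800

The Yule-Walker equations for an AR(p) process read, in matrix form,
  Gamma_p phi = r_p,   with   (Gamma_p)_{ij} = gamma(|i - j|),
                       (r_p)_i = gamma(i),   i,j = 1..p.
Substitute the sample gammas (Toeplitz matrix and right-hand side of size 2):
  Gamma_p = [[4.8891, -3.7145], [-3.7145, 4.8891]]
  r_p     = [-3.7145, 3.1942]
Written out:
  4.8891 phi_1 - 3.7145 phi_2 = -3.7145
  -3.7145 phi_1 + 4.8891 phi_2 = 3.1942
Solve by Cramer's rule:
  det = gamma(0)^2 - gamma(1)^2 = (4.8891)^2 - (-3.7145)^2 = 23.90329881 - 13.79751025 = 10.10578856
  phi_hat_1 = [gamma(1) gamma(0) - gamma(1) gamma(2)] / det = [(-3.7145)(4.8891) - (-3.7145)(3.1942)] / 10.10578856 = -6.29570605 / 10.10578856 = -0.623
  phi_hat_2 = [gamma(0) gamma(2) - gamma(1)^2] / det = [(4.8891)(3.1942) - (-3.7145)^2] / 10.10578856 = 1.81925297 / 10.10578856 = 0.18
So phi_hat = [-0.6230, 0.1800].
Therefore phi_hat_2 = 0.1800.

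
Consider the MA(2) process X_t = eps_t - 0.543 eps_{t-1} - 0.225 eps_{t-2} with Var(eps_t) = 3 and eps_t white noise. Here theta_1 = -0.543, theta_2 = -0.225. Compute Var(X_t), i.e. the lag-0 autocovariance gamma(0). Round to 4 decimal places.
\gamma(0) = 4.0364

For an MA(q) process X_t = eps_t + sum_i theta_i eps_{t-i} with
Var(eps_t) = sigma^2, the variance is
  gamma(0) = sigma^2 * (1 + sum_i theta_i^2).
  sum_i theta_i^2 = (-0.543)^2 + (-0.225)^2 = 0.294849 + 0.050625 = 0.345474.
  gamma(0) = 3 * (1 + 0.345474) = 3 * 1.345474 = 4.036422, which rounds to 4.0364.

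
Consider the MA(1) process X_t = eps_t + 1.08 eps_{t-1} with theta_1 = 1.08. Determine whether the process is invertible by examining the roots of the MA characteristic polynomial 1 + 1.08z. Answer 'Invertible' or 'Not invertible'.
\text{Not invertible}

The MA(q) characteristic polynomial is P(z) = 1 + 1.08z.
Invertibility requires all roots to lie outside the unit circle, i.e. |z| > 1 for every root.
This is linear in z: 1 + (1.08) z = 0  =>  z = -1/(1.08) = -0.925926,  |z| = 0.925926.
Moduli of all roots: 0.9259.
All moduli strictly greater than 1? No.
Verdict: Not invertible.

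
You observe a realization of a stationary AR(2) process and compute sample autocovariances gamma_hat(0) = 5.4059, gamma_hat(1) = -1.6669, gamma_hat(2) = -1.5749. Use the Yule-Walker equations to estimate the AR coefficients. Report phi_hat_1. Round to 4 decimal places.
\hat\phi_{1} = -0.4400

The Yule-Walker equations for an AR(p) process read, in matrix form,
  Gamma_p phi = r_p,   with   (Gamma_p)_{ij} = gamma(|i - j|),
                       (r_p)_i = gamma(i),   i,j = 1..p.
Substitute the sample gammas (Toeplitz matrix and right-hand side of size 2):
  Gamma_p = [[5.4059, -1.6669], [-1.6669, 5.4059]]
  r_p     = [-1.6669, -1.5749]
Written out:
  5.4059 phi_1 - 1.6669 phi_2 = -1.6669
  -1.6669 phi_1 + 5.4059 phi_2 = -1.5749
Solve by Cramer's rule:
  det = gamma(0)^2 - gamma(1)^2 = (5.4059)^2 - (-1.6669)^2 = 29.22375481 - 2.77855561 = 26.4451992
  phi_hat_1 = [gamma(1) gamma(0) - gamma(1) gamma(2)] / det = [(-1.6669)(5.4059) - (-1.6669)(-1.5749)] / 26.4451992 = -11.63629552 / 26.4451992 = -0.44
  phi_hat_2 = [gamma(0) gamma(2) - gamma(1)^2] / det = [(5.4059)(-1.5749) - (-1.6669)^2] / 26.4451992 = -11.29230752 / 26.4451992 = -0.427
So phi_hat = [-0.4400, -0.4270].
Therefore phi_hat_1 = -0.4400.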